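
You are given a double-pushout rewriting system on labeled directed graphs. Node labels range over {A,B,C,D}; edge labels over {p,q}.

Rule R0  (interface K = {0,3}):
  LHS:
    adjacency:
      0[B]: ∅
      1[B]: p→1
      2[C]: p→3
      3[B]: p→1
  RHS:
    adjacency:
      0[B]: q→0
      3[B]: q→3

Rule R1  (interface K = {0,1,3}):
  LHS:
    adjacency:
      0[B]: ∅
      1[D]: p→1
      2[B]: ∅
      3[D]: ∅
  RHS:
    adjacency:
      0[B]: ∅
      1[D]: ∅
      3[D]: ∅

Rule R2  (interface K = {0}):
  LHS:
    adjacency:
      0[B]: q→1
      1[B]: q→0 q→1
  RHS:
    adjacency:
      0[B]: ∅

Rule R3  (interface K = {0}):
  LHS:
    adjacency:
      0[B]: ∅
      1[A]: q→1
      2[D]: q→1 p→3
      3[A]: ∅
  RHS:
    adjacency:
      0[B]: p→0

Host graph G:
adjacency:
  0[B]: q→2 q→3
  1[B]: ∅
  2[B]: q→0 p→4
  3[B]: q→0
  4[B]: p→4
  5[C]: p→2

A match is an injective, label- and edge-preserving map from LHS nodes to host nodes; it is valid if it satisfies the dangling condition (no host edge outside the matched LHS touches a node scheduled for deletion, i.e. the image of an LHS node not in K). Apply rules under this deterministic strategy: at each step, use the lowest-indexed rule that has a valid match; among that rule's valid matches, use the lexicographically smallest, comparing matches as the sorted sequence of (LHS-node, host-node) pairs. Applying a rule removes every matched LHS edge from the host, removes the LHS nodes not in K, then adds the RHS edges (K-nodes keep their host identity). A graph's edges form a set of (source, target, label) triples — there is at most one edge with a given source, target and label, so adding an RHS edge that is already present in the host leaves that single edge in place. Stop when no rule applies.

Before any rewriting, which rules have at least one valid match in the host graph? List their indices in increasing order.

Answer: [R0]

Steps:
R0: 3 valid matches — {0↦0, 1↦4, 2↦5, 3↦2}, {0↦1, 1↦4, 2↦5, 3↦2}, {0↦3, 1↦4, 2↦5, 3↦2}
R1: no valid match — LHS pattern not found
R2: no valid match — LHS pattern not found
R3: no valid match — LHS pattern not found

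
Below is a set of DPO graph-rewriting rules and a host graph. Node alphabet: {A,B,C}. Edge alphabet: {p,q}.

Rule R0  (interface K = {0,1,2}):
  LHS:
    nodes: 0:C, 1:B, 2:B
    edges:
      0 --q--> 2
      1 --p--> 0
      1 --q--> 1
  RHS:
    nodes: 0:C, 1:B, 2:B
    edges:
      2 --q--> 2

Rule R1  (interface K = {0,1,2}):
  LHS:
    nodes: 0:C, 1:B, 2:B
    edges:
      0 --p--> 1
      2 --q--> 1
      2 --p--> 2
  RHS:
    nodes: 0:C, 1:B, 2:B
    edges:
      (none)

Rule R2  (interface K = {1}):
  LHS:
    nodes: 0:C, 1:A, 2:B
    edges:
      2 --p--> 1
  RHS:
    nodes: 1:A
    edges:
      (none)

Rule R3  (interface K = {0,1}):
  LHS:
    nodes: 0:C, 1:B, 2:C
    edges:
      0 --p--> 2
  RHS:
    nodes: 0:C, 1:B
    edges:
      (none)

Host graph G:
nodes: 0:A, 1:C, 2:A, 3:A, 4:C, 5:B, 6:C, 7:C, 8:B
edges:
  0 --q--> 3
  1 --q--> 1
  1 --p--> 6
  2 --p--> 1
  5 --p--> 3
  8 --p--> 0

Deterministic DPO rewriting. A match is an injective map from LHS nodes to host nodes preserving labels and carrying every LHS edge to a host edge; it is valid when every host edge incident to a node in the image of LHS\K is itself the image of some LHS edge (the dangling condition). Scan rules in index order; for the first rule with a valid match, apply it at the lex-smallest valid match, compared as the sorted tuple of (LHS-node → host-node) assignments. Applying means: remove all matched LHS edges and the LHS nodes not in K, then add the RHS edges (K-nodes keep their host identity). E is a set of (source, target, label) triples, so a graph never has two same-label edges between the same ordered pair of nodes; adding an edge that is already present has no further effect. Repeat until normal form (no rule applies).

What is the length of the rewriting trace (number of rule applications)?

start.  V:9 E:6  edges: 0-q->3 1-q->1 1-p->6 2-p->1 5-p->3 8-p->0
1. fire R2 via {0↦4, 1↦0, 2↦8}  →  V:7 E:5  edges: 0-q->3 1-q->1 1-p->6 2-p->1 5-p->3
2. fire R2 via {0↦7, 1↦3, 2↦5}  →  V:5 E:4  edges: 0-q->3 1-q->1 1-p->6 2-p->1
final graph: no rule applies after step 2

Answer: 2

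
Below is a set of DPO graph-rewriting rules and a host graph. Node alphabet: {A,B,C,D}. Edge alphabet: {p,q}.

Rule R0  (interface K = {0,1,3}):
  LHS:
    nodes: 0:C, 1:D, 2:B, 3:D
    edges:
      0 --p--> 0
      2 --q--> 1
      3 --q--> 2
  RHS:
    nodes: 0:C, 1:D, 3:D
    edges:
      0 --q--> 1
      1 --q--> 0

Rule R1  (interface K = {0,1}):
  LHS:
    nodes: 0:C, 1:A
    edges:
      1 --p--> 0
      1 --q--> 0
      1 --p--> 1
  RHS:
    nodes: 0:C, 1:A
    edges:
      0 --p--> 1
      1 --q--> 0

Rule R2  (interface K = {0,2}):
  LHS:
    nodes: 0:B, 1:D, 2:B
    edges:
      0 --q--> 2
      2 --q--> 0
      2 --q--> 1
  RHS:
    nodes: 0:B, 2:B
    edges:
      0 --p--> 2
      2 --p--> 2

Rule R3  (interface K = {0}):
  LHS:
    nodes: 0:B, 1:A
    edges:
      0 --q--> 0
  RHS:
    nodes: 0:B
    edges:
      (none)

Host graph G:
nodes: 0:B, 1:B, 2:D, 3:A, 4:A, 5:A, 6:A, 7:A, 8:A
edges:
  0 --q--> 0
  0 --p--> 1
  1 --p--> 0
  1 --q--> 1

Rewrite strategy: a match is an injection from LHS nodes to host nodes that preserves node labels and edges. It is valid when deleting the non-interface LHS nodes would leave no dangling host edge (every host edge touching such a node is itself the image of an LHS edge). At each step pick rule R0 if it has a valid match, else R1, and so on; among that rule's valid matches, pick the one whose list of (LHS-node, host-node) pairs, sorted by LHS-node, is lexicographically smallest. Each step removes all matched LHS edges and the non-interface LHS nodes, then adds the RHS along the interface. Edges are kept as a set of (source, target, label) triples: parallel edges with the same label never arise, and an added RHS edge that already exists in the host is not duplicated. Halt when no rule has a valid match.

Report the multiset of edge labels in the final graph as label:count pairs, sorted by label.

Answer: p:2

Derivation:
[0] host  ⇒  9 nodes, 4 edges  {0-q->0 0-p->1 1-p->0 1-q->1}
[1] R3 @ {0↦0, 1↦3}  ⇒  8 nodes, 3 edges  {0-p->1 1-p->0 1-q->1}
[2] R3 @ {0↦1, 1↦4}  ⇒  7 nodes, 2 edges  {0-p->1 1-p->0}
final graph: no rule applies after step 2
NF edges: [(0, 1, 'p'), (1, 0, 'p')]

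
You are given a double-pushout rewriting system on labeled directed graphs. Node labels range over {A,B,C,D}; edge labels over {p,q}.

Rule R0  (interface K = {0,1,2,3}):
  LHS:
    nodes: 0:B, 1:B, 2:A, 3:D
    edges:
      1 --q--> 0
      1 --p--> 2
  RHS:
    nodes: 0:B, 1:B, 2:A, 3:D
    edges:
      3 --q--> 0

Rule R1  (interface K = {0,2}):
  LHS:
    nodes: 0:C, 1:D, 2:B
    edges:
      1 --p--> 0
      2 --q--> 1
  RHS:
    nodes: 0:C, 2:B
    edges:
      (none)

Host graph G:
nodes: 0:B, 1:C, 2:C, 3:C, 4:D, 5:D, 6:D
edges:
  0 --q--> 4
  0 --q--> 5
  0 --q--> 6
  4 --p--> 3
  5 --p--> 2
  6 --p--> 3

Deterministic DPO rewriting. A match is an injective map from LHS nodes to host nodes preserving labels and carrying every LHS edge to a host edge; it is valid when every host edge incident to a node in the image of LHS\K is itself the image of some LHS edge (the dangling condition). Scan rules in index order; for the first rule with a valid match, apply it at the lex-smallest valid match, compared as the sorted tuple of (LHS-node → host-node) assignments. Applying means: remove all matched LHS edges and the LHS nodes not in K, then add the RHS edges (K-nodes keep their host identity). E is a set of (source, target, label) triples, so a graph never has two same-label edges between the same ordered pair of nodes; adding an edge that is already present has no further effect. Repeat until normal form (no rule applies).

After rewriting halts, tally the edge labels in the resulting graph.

[0] host  ⇒  7 nodes, 6 edges  {0-q->4 0-q->5 0-q->6 4-p->3 5-p->2 6-p->3}
[1] R1 @ {0↦2, 1↦5, 2↦0}  ⇒  6 nodes, 4 edges  {0-q->4 0-q->6 4-p->3 6-p->3}
[2] R1 @ {0↦3, 1↦4, 2↦0}  ⇒  5 nodes, 2 edges  {0-q->6 6-p->3}
[3] R1 @ {0↦3, 1↦6, 2↦0}  ⇒  4 nodes, 0 edges  {∅}
halt: no rule applies after step 3
NF edges: []

Answer: (no edges)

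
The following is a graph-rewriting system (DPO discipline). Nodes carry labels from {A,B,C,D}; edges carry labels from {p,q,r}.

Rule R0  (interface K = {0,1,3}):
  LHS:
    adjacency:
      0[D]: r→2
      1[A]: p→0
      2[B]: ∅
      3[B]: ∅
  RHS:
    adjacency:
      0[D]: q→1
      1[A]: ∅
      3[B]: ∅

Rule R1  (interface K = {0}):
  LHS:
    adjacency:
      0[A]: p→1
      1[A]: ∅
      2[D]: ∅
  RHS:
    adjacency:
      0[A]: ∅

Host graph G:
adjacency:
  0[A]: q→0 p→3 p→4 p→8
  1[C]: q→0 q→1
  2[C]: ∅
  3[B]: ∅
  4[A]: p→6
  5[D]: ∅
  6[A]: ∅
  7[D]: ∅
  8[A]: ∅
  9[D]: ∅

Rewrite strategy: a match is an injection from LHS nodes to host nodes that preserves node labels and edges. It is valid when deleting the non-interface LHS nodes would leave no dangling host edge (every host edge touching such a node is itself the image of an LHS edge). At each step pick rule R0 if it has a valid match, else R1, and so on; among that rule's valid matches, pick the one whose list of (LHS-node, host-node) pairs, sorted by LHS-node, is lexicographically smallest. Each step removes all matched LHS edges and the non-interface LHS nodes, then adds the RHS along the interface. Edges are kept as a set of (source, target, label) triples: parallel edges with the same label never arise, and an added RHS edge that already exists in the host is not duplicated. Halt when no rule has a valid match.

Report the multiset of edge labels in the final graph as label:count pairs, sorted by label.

Answer: p:1 q:3

Derivation:
initial: |V|=10 |E|=7  E = 0-q->0 0-p->3 0-p->4 0-p->8 1-q->0 1-q->1 4-p->6
step 1: apply R1 at {0↦0, 1↦8, 2↦5}  → |V|=8 |E|=6  E = 0-q->0 0-p->3 0-p->4 1-q->0 1-q->1 4-p->6
step 2: apply R1 at {0↦4, 1↦6, 2↦7}  → |V|=6 |E|=5  E = 0-q->0 0-p->3 0-p->4 1-q->0 1-q->1
step 3: apply R1 at {0↦0, 1↦4, 2↦9}  → |V|=4 |E|=4  E = 0-q->0 0-p->3 1-q->0 1-q->1
normal form: no rule applies after step 3
NF edges: [(0, 0, 'q'), (0, 3, 'p'), (1, 0, 'q'), (1, 1, 'q')]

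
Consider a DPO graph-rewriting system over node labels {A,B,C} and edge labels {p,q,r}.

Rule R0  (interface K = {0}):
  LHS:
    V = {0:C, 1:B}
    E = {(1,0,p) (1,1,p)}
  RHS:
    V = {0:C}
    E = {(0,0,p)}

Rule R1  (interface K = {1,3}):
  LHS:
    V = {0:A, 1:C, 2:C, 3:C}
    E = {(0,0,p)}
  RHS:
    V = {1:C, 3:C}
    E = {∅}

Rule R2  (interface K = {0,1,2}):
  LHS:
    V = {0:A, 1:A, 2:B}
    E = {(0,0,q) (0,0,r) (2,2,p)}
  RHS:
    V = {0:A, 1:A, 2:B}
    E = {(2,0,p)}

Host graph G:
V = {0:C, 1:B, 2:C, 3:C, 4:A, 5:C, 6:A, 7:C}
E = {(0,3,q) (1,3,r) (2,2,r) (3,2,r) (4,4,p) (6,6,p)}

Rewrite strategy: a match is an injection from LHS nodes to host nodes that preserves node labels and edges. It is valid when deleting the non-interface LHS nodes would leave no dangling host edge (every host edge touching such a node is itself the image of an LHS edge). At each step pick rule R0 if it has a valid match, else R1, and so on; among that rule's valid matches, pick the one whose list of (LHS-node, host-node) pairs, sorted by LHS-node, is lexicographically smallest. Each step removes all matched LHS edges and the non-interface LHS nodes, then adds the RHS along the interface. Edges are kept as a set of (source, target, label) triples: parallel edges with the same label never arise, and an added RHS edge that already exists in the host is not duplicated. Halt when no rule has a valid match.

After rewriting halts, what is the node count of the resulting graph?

Answer: 4

Steps:
start.  V:8 E:6  edges: 0-q->3 1-r->3 2-r->2 3-r->2 4-p->4 6-p->6
1. fire R1 via {0↦4, 1↦0, 2↦5, 3↦2}  →  V:6 E:5  edges: 0-q->3 1-r->3 2-r->2 3-r->2 6-p->6
2. fire R1 via {0↦6, 1↦0, 2↦7, 3↦2}  →  V:4 E:4  edges: 0-q->3 1-r->3 2-r->2 3-r->2
normal form: no rule applies after step 2
NF nodes: {0:C, 1:B, 2:C, 3:C}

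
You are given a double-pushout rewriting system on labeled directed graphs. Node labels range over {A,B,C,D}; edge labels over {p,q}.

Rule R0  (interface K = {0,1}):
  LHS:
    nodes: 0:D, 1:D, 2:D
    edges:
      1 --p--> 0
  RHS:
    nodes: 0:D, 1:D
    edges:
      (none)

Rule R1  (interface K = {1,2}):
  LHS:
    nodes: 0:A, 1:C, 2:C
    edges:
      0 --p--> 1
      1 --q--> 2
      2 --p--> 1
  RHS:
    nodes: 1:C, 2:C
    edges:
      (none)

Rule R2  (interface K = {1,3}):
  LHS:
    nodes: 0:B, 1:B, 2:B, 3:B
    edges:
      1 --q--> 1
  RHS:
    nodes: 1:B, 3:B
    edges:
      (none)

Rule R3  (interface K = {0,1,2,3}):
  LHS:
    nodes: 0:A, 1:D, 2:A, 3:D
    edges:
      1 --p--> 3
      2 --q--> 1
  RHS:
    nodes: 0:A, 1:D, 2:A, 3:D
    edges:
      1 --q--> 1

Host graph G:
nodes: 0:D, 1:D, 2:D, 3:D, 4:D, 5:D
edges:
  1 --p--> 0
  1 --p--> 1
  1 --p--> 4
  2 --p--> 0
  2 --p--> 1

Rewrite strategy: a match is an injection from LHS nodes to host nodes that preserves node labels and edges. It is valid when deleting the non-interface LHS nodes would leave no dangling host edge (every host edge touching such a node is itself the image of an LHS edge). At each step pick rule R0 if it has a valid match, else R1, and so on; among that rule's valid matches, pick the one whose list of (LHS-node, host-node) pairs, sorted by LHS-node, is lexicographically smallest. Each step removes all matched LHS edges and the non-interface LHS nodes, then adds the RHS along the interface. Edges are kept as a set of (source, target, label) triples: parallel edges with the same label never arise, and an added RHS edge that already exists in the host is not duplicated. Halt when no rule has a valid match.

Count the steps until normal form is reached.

Answer: 4

Rewrite trace:
[0] host  ⇒  6 nodes, 5 edges  {1-p->0 1-p->1 1-p->4 2-p->0 2-p->1}
[1] R0 @ {0↦0, 1↦1, 2↦3}  ⇒  5 nodes, 4 edges  {1-p->1 1-p->4 2-p->0 2-p->1}
[2] R0 @ {0↦0, 1↦2, 2↦5}  ⇒  4 nodes, 3 edges  {1-p->1 1-p->4 2-p->1}
[3] R0 @ {0↦1, 1↦2, 2↦0}  ⇒  3 nodes, 2 edges  {1-p->1 1-p->4}
[4] R0 @ {0↦4, 1↦1, 2↦2}  ⇒  2 nodes, 1 edges  {1-p->1}
final graph: no rule applies after step 4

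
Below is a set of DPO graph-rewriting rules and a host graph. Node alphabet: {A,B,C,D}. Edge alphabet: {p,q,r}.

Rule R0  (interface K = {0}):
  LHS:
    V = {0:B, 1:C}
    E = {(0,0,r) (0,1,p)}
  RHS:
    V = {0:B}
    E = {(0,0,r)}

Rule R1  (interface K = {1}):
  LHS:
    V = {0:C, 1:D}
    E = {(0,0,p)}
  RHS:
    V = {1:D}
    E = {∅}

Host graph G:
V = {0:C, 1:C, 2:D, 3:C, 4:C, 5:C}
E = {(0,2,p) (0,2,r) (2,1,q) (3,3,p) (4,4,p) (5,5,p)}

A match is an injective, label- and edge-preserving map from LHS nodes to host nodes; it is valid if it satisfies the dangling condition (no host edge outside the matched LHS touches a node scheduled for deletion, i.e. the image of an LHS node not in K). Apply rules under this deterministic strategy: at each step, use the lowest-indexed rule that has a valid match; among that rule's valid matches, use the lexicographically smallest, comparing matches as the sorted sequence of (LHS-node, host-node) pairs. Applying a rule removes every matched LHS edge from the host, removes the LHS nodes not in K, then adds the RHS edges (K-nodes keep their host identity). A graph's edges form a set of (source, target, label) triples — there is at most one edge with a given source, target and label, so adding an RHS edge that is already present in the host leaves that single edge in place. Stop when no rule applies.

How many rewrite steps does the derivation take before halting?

Answer: 3

Derivation:
initial: |V|=6 |E|=6  E = 0-p->2 0-r->2 2-q->1 3-p->3 4-p->4 5-p->5
step 1: apply R1 at {0↦3, 1↦2}  → |V|=5 |E|=5  E = 0-p->2 0-r->2 2-q->1 4-p->4 5-p->5
step 2: apply R1 at {0↦4, 1↦2}  → |V|=4 |E|=4  E = 0-p->2 0-r->2 2-q->1 5-p->5
step 3: apply R1 at {0↦5, 1↦2}  → |V|=3 |E|=3  E = 0-p->2 0-r->2 2-q->1
halt: no rule applies after step 3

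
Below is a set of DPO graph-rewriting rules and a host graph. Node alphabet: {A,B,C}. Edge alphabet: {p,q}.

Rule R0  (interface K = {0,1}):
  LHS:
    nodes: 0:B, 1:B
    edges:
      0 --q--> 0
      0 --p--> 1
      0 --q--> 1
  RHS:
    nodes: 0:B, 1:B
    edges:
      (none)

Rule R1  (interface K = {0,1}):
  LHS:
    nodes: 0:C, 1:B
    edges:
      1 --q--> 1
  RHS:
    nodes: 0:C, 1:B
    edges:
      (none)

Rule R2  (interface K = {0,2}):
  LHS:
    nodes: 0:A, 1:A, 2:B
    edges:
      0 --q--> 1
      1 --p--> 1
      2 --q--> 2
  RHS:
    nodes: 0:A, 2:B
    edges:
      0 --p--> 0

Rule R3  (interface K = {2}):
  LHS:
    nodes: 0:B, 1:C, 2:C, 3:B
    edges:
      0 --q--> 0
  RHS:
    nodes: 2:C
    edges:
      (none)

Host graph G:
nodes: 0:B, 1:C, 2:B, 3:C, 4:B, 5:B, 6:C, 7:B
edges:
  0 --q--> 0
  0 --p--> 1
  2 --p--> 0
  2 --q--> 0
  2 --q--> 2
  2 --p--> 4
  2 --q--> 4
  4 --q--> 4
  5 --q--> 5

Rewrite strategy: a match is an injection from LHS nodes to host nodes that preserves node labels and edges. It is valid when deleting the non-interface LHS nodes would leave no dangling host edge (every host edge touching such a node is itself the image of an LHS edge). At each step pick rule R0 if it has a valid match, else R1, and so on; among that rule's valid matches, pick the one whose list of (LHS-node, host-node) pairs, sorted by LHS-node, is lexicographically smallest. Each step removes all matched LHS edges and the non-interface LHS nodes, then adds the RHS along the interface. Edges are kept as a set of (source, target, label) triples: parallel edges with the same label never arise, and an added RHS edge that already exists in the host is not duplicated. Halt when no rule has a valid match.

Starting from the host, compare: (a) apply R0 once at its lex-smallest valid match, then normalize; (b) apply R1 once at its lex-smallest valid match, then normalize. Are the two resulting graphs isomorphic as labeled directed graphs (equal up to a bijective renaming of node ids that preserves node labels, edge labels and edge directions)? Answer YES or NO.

branch R0-first: apply at {0↦2, 1↦0} → |E|=6, then 3 more step(s) → NF |V|=8 |E|=3 V={0:B, 1:C, 2:B, 3:C, 4:B, 5:B, 6:C, 7:B} E=0-p->1 2-p->4 2-q->4
branch R1-first: apply at {0↦1, 1↦0} → |E|=8, then 3 more step(s) → NF |V|=8 |E|=3 V={0:B, 1:C, 2:B, 3:C, 4:B, 5:B, 6:C, 7:B} E=0-p->1 2-p->4 2-q->4
graphs isomorphic (equal up to label-preserving node renaming)

Answer: YES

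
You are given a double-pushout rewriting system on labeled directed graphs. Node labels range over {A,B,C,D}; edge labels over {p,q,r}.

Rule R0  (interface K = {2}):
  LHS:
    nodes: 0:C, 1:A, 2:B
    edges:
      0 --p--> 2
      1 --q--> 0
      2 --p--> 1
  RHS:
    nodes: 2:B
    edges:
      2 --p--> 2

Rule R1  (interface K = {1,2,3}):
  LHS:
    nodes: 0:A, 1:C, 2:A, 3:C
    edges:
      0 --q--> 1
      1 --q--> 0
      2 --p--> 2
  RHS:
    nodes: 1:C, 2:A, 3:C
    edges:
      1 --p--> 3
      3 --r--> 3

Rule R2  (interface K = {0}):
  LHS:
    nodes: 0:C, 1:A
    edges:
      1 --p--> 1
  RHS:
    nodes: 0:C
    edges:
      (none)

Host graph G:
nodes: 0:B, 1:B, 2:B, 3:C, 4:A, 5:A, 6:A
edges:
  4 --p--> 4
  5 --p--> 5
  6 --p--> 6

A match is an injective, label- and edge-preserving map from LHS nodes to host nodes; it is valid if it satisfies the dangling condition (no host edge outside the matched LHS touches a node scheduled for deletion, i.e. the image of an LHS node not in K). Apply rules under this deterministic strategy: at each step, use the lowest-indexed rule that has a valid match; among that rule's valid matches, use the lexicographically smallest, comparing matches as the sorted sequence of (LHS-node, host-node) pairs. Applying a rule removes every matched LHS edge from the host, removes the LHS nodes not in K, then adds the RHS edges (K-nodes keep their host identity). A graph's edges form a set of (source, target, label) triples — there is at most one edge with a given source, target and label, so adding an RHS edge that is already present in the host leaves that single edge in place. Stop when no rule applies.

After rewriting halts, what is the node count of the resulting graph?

initial: |V|=7 |E|=3  E = 4-p->4 5-p->5 6-p->6
step 1: apply R2 at {0↦3, 1↦4}  → |V|=6 |E|=2  E = 5-p->5 6-p->6
step 2: apply R2 at {0↦3, 1↦5}  → |V|=5 |E|=1  E = 6-p->6
step 3: apply R2 at {0↦3, 1↦6}  → |V|=4 |E|=0  E = ∅
normal form: no rule applies after step 3
NF nodes: {0:B, 1:B, 2:B, 3:C}

Answer: 4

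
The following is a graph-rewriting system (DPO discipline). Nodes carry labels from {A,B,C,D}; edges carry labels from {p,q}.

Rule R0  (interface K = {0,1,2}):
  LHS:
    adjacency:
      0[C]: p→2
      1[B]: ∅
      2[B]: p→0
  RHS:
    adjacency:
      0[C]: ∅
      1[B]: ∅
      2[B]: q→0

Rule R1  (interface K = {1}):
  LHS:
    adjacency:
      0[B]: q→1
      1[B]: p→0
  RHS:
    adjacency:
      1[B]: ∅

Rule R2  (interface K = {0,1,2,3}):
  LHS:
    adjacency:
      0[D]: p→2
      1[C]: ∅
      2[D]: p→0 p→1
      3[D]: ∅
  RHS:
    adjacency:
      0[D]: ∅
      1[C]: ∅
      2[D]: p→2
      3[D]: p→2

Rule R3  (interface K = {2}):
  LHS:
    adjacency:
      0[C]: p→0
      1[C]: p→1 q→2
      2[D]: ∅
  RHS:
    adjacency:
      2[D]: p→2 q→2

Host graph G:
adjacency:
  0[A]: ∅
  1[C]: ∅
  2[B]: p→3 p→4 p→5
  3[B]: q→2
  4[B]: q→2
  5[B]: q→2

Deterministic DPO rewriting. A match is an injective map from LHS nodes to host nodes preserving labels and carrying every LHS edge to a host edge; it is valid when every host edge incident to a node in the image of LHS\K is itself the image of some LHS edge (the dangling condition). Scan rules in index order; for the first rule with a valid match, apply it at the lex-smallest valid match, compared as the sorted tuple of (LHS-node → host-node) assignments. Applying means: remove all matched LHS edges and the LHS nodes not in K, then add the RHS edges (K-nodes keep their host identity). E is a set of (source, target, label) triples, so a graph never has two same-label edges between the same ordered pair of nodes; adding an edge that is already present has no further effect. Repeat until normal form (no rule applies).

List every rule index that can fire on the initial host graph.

R0: no valid match — LHS pattern not found
R1: 3 valid matches — {0↦3, 1↦2}, {0↦4, 1↦2}, {0↦5, 1↦2}
R2: no valid match — LHS pattern not found
R3: no valid match — LHS pattern not found

Answer: [R1]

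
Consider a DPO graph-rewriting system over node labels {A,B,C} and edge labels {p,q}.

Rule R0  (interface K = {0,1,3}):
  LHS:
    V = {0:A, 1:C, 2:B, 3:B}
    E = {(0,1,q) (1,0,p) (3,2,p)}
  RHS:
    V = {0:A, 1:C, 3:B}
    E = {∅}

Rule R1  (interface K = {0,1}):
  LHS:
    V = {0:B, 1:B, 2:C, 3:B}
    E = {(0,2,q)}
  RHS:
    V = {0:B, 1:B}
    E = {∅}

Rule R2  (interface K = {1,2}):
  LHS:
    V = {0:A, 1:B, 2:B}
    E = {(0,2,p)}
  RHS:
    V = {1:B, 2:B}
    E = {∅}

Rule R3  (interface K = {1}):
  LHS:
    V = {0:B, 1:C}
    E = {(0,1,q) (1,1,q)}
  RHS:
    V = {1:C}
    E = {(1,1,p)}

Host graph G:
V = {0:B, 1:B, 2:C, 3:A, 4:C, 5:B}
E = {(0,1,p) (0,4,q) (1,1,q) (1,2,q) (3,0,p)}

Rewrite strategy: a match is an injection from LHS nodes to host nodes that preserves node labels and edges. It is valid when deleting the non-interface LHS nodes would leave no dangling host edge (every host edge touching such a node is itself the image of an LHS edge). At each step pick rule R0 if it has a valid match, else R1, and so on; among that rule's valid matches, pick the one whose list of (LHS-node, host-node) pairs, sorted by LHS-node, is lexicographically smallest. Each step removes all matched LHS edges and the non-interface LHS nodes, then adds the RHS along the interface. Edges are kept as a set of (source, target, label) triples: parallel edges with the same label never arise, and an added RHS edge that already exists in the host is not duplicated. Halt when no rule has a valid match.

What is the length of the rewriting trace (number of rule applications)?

start.  V:6 E:5  edges: 0-p->1 0-q->4 1-q->1 1-q->2 3-p->0
1. fire R1 via {0↦0, 1↦1, 2↦4, 3↦5}  →  V:4 E:4  edges: 0-p->1 1-q->1 1-q->2 3-p->0
2. fire R2 via {0↦3, 1↦1, 2↦0}  →  V:3 E:3  edges: 0-p->1 1-q->1 1-q->2
final graph: no rule applies after step 2

Answer: 2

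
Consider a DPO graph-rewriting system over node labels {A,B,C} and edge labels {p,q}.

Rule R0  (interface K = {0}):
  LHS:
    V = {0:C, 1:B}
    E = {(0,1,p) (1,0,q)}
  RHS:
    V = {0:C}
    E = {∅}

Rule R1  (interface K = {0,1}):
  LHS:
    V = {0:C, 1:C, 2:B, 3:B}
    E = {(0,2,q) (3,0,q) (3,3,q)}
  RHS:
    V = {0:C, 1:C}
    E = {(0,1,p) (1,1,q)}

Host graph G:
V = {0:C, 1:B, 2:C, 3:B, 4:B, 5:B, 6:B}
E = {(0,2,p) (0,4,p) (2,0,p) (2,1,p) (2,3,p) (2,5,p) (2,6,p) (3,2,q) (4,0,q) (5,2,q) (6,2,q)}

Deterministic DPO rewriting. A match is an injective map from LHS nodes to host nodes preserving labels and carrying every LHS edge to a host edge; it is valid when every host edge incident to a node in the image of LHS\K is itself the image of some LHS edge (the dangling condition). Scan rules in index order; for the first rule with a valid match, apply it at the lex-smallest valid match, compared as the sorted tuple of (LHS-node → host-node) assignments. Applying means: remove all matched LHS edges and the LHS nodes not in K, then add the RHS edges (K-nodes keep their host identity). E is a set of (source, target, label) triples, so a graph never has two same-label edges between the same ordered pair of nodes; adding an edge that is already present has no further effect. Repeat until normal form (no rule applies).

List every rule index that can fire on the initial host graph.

R0: 4 valid matches — {0↦0, 1↦4}, {0↦2, 1↦3}, {0↦2, 1↦5} (+1 more)
R1: no valid match — LHS pattern not found

Answer: [R0]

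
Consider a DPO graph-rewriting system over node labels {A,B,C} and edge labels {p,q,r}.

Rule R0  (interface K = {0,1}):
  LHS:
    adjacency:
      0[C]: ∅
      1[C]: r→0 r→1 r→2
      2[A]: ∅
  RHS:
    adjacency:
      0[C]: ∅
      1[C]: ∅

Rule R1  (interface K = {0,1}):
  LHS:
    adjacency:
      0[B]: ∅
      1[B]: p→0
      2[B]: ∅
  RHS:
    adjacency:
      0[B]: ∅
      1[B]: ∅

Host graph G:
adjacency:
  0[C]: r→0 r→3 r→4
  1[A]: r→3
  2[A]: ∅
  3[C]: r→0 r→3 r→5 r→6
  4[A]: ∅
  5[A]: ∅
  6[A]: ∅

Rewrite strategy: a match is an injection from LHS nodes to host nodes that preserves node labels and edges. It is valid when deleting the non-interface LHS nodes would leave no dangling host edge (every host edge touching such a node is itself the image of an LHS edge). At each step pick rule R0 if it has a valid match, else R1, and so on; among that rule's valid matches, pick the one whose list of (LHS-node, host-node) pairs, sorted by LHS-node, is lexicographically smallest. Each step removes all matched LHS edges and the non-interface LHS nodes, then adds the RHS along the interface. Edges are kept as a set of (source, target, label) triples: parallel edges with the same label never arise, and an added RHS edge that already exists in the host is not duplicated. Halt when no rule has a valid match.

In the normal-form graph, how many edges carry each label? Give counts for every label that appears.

start.  V:7 E:8  edges: 0-r->0 0-r->3 0-r->4 1-r->3 3-r->0 3-r->3 3-r->5 3-r->6
1. fire R0 via {0↦0, 1↦3, 2↦5}  →  V:6 E:5  edges: 0-r->0 0-r->3 0-r->4 1-r->3 3-r->6
2. fire R0 via {0↦3, 1↦0, 2↦4}  →  V:5 E:2  edges: 1-r->3 3-r->6
final graph: no rule applies after step 2
NF edges: [(1, 3, 'r'), (3, 6, 'r')]

Answer: r:2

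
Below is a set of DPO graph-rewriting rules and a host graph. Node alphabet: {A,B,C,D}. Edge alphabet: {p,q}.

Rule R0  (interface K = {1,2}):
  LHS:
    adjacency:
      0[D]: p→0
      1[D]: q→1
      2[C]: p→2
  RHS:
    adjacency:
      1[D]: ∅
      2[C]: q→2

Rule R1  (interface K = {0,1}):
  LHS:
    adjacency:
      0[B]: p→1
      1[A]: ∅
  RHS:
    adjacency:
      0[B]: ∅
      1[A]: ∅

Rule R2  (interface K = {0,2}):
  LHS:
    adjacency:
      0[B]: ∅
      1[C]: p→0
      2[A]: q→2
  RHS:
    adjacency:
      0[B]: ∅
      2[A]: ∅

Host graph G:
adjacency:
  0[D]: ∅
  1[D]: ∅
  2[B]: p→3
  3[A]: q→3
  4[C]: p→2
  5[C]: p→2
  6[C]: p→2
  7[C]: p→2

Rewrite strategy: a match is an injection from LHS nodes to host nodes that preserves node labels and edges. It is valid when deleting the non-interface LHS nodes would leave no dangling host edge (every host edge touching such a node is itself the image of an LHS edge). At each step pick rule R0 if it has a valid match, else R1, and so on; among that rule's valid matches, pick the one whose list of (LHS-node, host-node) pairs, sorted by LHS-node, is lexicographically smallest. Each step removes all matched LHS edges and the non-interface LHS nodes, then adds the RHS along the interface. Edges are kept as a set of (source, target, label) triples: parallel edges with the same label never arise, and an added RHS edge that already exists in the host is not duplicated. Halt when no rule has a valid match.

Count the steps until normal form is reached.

initial: |V|=8 |E|=6  E = 2-p->3 3-q->3 4-p->2 5-p->2 6-p->2 7-p->2
step 1: apply R1 at {0↦2, 1↦3}  → |V|=8 |E|=5  E = 3-q->3 4-p->2 5-p->2 6-p->2 7-p->2
step 2: apply R2 at {0↦2, 1↦4, 2↦3}  → |V|=7 |E|=3  E = 5-p->2 6-p->2 7-p->2
final graph: no rule applies after step 2

Answer: 2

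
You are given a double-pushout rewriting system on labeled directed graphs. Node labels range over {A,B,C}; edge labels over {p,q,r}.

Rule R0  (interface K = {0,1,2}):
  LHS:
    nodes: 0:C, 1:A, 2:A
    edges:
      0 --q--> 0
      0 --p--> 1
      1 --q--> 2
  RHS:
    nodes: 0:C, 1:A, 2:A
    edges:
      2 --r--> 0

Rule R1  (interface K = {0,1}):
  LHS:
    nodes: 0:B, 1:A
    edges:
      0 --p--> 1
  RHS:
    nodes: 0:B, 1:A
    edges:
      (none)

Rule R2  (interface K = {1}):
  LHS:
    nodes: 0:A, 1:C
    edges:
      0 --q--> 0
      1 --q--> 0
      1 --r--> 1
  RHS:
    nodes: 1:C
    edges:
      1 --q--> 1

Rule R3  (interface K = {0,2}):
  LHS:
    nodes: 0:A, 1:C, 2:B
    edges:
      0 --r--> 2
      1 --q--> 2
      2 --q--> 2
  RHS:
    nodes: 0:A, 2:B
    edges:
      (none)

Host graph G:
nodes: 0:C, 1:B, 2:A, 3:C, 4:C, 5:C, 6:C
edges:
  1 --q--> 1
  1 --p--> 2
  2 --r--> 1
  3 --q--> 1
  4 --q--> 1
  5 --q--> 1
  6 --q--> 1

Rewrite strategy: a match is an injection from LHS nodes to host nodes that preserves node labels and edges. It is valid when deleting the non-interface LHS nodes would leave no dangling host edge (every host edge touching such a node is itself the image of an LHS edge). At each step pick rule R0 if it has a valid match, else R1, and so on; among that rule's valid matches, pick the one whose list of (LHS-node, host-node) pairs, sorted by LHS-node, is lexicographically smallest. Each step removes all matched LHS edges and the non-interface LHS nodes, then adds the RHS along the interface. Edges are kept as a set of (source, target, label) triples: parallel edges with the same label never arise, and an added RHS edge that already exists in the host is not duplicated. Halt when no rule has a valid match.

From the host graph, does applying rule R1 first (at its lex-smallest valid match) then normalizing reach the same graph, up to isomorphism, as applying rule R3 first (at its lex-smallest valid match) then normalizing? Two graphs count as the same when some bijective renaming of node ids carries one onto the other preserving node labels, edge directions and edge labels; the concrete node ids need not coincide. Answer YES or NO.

Answer: YES

Derivation:
branch R1-first: apply at {0↦1, 1↦2} → |E|=6, then 1 more step(s) → NF |V|=6 |E|=3 V={0:C, 1:B, 2:A, 4:C, 5:C, 6:C} E=4-q->1 5-q->1 6-q->1
branch R3-first: apply at {0↦2, 1↦3, 2↦1} → |E|=4, then 1 more step(s) → NF |V|=6 |E|=3 V={0:C, 1:B, 2:A, 4:C, 5:C, 6:C} E=4-q->1 5-q->1 6-q->1
graphs isomorphic (equal up to label-preserving node renaming)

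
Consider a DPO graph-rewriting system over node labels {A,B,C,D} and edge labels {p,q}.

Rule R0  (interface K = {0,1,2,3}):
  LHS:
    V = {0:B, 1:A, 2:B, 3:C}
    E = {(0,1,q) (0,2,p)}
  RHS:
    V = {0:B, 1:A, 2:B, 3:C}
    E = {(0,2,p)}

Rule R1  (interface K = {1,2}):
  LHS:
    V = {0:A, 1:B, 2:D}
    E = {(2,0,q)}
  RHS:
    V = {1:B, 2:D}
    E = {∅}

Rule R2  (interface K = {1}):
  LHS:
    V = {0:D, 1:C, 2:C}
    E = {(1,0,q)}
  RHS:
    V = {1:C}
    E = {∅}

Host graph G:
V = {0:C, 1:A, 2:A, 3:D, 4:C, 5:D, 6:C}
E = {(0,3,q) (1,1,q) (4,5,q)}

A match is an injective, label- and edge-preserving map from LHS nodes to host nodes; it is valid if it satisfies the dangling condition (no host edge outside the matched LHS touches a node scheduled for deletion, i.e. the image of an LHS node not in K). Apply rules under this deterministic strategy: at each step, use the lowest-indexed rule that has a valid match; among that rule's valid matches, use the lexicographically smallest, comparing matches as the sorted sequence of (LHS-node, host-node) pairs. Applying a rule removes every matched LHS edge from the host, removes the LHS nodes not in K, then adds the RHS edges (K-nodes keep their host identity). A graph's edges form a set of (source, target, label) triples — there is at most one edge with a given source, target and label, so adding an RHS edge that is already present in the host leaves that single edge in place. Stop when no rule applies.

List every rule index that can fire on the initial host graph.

R0: no valid match — LHS pattern not found
R1: no valid match — LHS pattern not found
R2: 2 valid matches — {0↦3, 1↦0, 2↦6}, {0↦5, 1↦4, 2↦6}

Answer: [R2]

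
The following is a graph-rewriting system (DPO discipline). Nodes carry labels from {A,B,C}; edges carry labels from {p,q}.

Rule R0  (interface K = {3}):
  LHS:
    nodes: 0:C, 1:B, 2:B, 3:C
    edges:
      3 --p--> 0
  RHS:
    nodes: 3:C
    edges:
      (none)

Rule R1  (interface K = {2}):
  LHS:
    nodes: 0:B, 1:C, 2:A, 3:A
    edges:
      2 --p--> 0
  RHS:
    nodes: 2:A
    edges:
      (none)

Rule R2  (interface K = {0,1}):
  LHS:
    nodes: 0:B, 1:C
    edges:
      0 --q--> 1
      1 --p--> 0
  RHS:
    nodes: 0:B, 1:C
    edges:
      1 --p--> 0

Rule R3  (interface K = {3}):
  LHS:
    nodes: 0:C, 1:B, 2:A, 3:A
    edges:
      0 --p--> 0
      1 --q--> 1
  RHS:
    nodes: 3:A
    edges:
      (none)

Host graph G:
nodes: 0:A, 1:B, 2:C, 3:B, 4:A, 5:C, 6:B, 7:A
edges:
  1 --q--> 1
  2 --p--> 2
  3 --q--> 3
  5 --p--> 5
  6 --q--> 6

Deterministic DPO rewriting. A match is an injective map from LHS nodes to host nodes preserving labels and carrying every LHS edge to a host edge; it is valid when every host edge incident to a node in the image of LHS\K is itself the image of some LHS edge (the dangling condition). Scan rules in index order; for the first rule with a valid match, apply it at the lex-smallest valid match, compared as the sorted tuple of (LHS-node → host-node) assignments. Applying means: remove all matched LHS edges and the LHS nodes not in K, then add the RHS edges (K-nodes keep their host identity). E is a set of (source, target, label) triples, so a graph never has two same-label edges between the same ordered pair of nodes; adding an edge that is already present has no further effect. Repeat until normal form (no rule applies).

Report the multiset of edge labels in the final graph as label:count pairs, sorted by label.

Answer: q:1

Rewrite trace:
start.  V:8 E:5  edges: 1-q->1 2-p->2 3-q->3 5-p->5 6-q->6
1. fire R3 via {0↦2, 1↦1, 2↦0, 3↦4}  →  V:5 E:3  edges: 3-q->3 5-p->5 6-q->6
2. fire R3 via {0↦5, 1↦3, 2↦4, 3↦7}  →  V:2 E:1  edges: 6-q->6
normal form: no rule applies after step 2
NF edges: [(6, 6, 'q')]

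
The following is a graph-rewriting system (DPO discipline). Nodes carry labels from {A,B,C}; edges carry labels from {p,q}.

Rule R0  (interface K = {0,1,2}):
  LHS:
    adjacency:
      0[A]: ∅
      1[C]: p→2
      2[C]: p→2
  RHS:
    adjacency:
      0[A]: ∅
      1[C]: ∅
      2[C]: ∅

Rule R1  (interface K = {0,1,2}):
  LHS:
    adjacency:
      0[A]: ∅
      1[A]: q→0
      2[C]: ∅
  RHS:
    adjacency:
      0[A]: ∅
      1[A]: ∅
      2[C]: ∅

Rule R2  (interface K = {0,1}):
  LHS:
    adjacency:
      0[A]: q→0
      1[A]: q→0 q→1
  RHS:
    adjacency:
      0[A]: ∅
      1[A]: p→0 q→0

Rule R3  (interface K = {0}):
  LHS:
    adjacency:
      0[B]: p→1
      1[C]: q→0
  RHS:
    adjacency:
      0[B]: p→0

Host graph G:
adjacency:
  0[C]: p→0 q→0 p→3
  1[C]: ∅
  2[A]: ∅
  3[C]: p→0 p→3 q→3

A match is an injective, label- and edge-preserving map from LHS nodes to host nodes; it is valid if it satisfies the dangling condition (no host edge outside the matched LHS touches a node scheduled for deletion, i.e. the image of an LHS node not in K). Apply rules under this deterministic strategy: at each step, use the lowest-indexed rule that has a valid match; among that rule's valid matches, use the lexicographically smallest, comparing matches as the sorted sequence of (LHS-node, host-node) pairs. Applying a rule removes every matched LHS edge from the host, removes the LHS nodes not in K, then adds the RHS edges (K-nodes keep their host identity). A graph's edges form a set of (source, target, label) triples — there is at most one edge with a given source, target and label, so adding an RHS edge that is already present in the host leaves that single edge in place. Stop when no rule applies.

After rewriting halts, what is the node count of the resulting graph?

Answer: 4

Steps:
start.  V:4 E:6  edges: 0-p->0 0-q->0 0-p->3 3-p->0 3-p->3 3-q->3
1. fire R0 via {0↦2, 1↦0, 2↦3}  →  V:4 E:4  edges: 0-p->0 0-q->0 3-p->0 3-q->3
2. fire R0 via {0↦2, 1↦3, 2↦0}  →  V:4 E:2  edges: 0-q->0 3-q->3
normal form: no rule applies after step 2
NF nodes: {0:C, 1:C, 2:A, 3:C}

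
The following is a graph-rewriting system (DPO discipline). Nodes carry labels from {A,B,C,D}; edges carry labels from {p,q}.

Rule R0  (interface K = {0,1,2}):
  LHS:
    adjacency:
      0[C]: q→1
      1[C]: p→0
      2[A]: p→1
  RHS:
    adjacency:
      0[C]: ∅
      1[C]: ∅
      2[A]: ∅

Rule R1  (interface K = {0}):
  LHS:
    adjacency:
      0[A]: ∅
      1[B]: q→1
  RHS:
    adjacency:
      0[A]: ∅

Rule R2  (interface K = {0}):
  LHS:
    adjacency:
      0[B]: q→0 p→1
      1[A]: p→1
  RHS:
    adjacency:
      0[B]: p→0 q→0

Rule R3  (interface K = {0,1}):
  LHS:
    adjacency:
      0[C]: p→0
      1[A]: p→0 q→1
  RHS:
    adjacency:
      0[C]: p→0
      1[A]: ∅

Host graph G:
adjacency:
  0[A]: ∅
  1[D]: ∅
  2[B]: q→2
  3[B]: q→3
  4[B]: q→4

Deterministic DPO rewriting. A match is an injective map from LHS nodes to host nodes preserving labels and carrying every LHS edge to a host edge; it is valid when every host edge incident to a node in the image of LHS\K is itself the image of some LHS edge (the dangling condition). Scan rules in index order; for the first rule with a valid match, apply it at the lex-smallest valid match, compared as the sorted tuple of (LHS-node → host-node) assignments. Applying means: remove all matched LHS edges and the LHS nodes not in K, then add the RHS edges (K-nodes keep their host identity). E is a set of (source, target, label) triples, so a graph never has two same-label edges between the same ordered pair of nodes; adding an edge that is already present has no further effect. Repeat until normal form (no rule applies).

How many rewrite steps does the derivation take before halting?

Answer: 3

Steps:
[0] host  ⇒  5 nodes, 3 edges  {2-q->2 3-q->3 4-q->4}
[1] R1 @ {0↦0, 1↦2}  ⇒  4 nodes, 2 edges  {3-q->3 4-q->4}
[2] R1 @ {0↦0, 1↦3}  ⇒  3 nodes, 1 edges  {4-q->4}
[3] R1 @ {0↦0, 1↦4}  ⇒  2 nodes, 0 edges  {∅}
normal form: no rule applies after step 3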